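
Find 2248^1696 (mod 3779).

Using repeated squaring:
1696 in binary is 11010100000, i.e. 1696 = 1024 + 512 + 128 + 32.
2248^1 ≡ 2248 (mod 3779)
2248^2 ≡ 2248^2 = 5053504 ≡ 981 (mod 3779)
2248^4 ≡ 981^2 = 962361 ≡ 2495 (mod 3779)
2248^8 ≡ 2495^2 = 6225025 ≡ 1012 (mod 3779)
2248^16 ≡ 1012^2 = 1024144 ≡ 35 (mod 3779)
2248^32 ≡ 35^2 = 1225 (mod 3779)
2248^64 ≡ 1225^2 = 1500625 ≡ 362 (mod 3779)
2248^128 ≡ 362^2 = 131044 ≡ 2558 (mod 3779)
2248^256 ≡ 2558^2 = 6543364 ≡ 1915 (mod 3779)
2248^512 ≡ 1915^2 = 3667225 ≡ 1595 (mod 3779)
2248^1024 ≡ 1595^2 = 2544025 ≡ 758 (mod 3779)
2248^1696 = 2248^1024 × 2248^512 × 2248^128 × 2248^32 ≡ 758 × 1595 × 2558 × 1225 (mod 3779).
Accumulate the product:
758 × 1595 = 1209010 ≡ 3509
3509 × 2558 = 8976022 ≡ 897
897 × 1225 = 1098825 ≡ 2915

2915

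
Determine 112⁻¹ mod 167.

85

By the extended Euclidean algorithm:
167 = 1·112 + 55
112 = 2·55 + 2
55 = 27·2 + 1
2 = 2·1 + 0
gcd(112, 167) = 1, so the inverse exists.
Back-substitute for 1:
1 = 1·55 − 27·2
  = −27·112 + 55·55
  = 55·167 − 82·112
So 112⁻¹ ≡ −82 ≡ 85 (mod 167).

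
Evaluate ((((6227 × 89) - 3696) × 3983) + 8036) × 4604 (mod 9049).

6227 × 89 = 554203 ≡ 2214 (mod 9049)
2214 - 3696 = -1482 ≡ 7567 (mod 9049)
7567 × 3983 = 30139361 ≡ 6191 (mod 9049)
6191 + 8036 = 14227 ≡ 5178 (mod 9049)
5178 × 4604 = 23839512 ≡ 4446 (mod 9049)

4446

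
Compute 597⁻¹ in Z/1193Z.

2

1193 = 1·597 + 596
597 = 1·596 + 1
596 = 596·1 + 0
gcd(597, 1193) = 1, so the inverse exists.
Bézout: 1 = −1·1193 + 2·597.
So 597⁻¹ ≡ 2 (mod 1193).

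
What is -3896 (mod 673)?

142

-3896 = -6×673 + 142, so -3896 ≡ 142 (mod 673).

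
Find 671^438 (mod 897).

Using repeated squaring:
671^1 ≡ 671 (mod 897)
671^2 ≡ 671^2 = 450241 ≡ 844 (mod 897)
671^4 ≡ 844^2 = 712336 ≡ 118 (mod 897)
671^8 ≡ 118^2 = 13924 ≡ 469 (mod 897)
671^16 ≡ 469^2 = 219961 ≡ 196 (mod 897)
671^32 ≡ 196^2 = 38416 ≡ 742 (mod 897)
671^64 ≡ 742^2 = 550564 ≡ 703 (mod 897)
671^128 ≡ 703^2 = 494209 ≡ 859 (mod 897)
671^256 ≡ 859^2 = 737881 ≡ 547 (mod 897)
671^438 = 671^256 × 671^128 × 671^32 × 671^16 × 671^4 × 671^2 ≡ 547 × 859 × 742 × 196 × 118 × 844 (mod 897).
Accumulate the product:
547 × 859 = 469873 ≡ 742
742 × 742 = 550564 ≡ 703
703 × 196 = 137788 ≡ 547
547 × 118 = 64546 ≡ 859
859 × 844 = 724996 ≡ 220

220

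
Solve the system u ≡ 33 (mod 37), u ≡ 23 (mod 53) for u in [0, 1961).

1772

37⁻¹ mod 53: 37·43 ≡ 1 (mod 53), so 37⁻¹ ≡ 43.
u = 33 + 37·((23 − 33)·43 mod 53) = 33 + 37·47 = 1772.
Check: 1772 mod 37 = 33, 1772 mod 53 = 23. ✓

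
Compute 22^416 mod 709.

416 in binary is 110100000, i.e. 416 = 256 + 128 + 32.
22^1 ≡ 22 (mod 709)
22^2 ≡ 22^2 = 484 (mod 709)
22^4 ≡ 484^2 = 234256 ≡ 286 (mod 709)
22^8 ≡ 286^2 = 81796 ≡ 261 (mod 709)
22^16 ≡ 261^2 = 68121 ≡ 57 (mod 709)
22^32 ≡ 57^2 = 3249 ≡ 413 (mod 709)
22^64 ≡ 413^2 = 170569 ≡ 409 (mod 709)
22^128 ≡ 409^2 = 167281 ≡ 666 (mod 709)
22^256 ≡ 666^2 = 443556 ≡ 431 (mod 709)
22^416 = 22^256 · 22^128 · 22^32 ≡ 431 · 666 · 413 (mod 709).
Accumulate the product:
431 · 666 = 287046 ≡ 610
610 · 413 = 251930 ≡ 235

235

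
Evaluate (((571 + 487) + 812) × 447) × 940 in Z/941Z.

659

571 + 487 = 1058 ≡ 117 (mod 941)
117 + 812 = 929
929 × 447 = 415263 ≡ 282 (mod 941)
282 × 940 = 265080 ≡ 659 (mod 941)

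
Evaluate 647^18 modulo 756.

18 in binary is 10010, i.e. 18 = 16 + 2.
647^1 ≡ 647 (mod 756)
647^2 ≡ 647^2 = 418609 ≡ 541 (mod 756)
647^4 ≡ 541^2 = 292681 ≡ 109 (mod 756)
647^8 ≡ 109^2 = 11881 ≡ 541 (mod 756)
647^16 ≡ 541^2 = 292681 ≡ 109 (mod 756)
647^18 = 647^16 * 647^2 ≡ 109 * 541 (mod 756).
109 * 541 = 58969 ≡ 1 (mod 756).

1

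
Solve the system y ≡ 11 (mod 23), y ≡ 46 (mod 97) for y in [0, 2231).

1598

23⁻¹ mod 97: 23×38 ≡ 1 (mod 97), so 23⁻¹ ≡ 38.
y = 11 + 23×((46 − 11)×38 mod 97) = 11 + 23×69 = 1598.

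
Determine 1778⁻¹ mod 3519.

1712

3519 = 1*1778 + 1741
1778 = 1*1741 + 37
1741 = 47*37 + 2
37 = 18*2 + 1
2 = 2*1 + 0
gcd(1778, 3519) = 1, so the inverse exists.
Back-substitute for 1:
1 = 1*37 − 18*2
  = −18*1741 + 847*37
  = 847*1778 − 865*1741
  = −865*3519 + 1712*1778
So 1778⁻¹ ≡ 1712 (mod 3519).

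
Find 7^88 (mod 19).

Using repeated squaring:
88 in binary is 1011000, i.e. 88 = 64 + 16 + 8.
7^1 ≡ 7 (mod 19)
7^2 ≡ 7^2 = 49 ≡ 11 (mod 19)
7^4 ≡ 11^2 = 121 ≡ 7 (mod 19)
7^8 ≡ 7^2 = 49 ≡ 11 (mod 19)
7^16 ≡ 11^2 = 121 ≡ 7 (mod 19)
7^32 ≡ 7^2 = 49 ≡ 11 (mod 19)
7^64 ≡ 11^2 = 121 ≡ 7 (mod 19)
7^88 = 7^64 * 7^16 * 7^8 ≡ 7 * 7 * 11 (mod 19).
Accumulate the product:
7 * 7 = 49 ≡ 11
11 * 11 = 121 ≡ 7

7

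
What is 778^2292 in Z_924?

Using repeated squaring:
2292 in binary is 100011110100, i.e. 2292 = 2048 + 128 + 64 + 32 + 16 + 4.
778^1 ≡ 778 (mod 924)
778^2 ≡ 778^2 = 605284 ≡ 64 (mod 924)
778^4 ≡ 64^2 = 4096 ≡ 400 (mod 924)
778^8 ≡ 400^2 = 160000 ≡ 148 (mod 924)
778^16 ≡ 148^2 = 21904 ≡ 652 (mod 924)
778^32 ≡ 652^2 = 425104 ≡ 64 (mod 924)
778^64 ≡ 64^2 = 4096 ≡ 400 (mod 924)
778^128 ≡ 400^2 = 160000 ≡ 148 (mod 924)
778^256 ≡ 148^2 = 21904 ≡ 652 (mod 924)
778^512 ≡ 652^2 = 425104 ≡ 64 (mod 924)
778^1024 ≡ 64^2 = 4096 ≡ 400 (mod 924)
778^2048 ≡ 400^2 = 160000 ≡ 148 (mod 924)
778^2292 = 778^2048 × 778^128 × 778^64 × 778^32 × 778^16 × 778^4 ≡ 148 × 148 × 400 × 64 × 652 × 400 (mod 924).
Accumulate the product:
148 × 148 = 21904 ≡ 652
652 × 400 = 260800 ≡ 232
232 × 64 = 14848 ≡ 64
64 × 652 = 41728 ≡ 148
148 × 400 = 59200 ≡ 64

64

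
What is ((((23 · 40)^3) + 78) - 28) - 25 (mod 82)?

35

23 · 40 = 920 ≡ 18 (mod 82)
(18)^3 ≡ 10 (mod 82)
10 + 78 = 88 ≡ 6 (mod 82)
6 - 28 = -22 ≡ 60 (mod 82)
60 - 25 = 35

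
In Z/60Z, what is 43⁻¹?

7

Run the extended Euclidean algorithm:
60 = 1×43 + 17
43 = 2×17 + 9
17 = 1×9 + 8
9 = 1×8 + 1
8 = 8×1 + 0
gcd(43, 60) = 1, so the inverse exists.
Back-substitute for 1:
1 = 1×9 − 1×8
  = −1×17 + 2×9
  = 2×43 − 5×17
  = −5×60 + 7×43
So 43⁻¹ ≡ 7 (mod 60).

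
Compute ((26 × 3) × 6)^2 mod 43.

26 × 3 = 78 ≡ 35 (mod 43)
35 × 6 = 210 ≡ 38 (mod 43)
(38)^2 ≡ 25 (mod 43)

25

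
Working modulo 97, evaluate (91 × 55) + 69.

30

91 × 55 = 5005 ≡ 58 (mod 97)
58 + 69 = 127 ≡ 30 (mod 97)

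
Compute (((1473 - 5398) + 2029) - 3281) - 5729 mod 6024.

1142

1473 - 5398 = -3925 ≡ 2099 (mod 6024)
2099 + 2029 = 4128
4128 - 3281 = 847
847 - 5729 = -4882 ≡ 1142 (mod 6024)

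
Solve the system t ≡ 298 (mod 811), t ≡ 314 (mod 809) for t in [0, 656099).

811⁻¹ mod 809: 811*405 ≡ 1 (mod 809), so 811⁻¹ ≡ 405.
t = 298 + 811*((314 − 298)*405 mod 809) = 298 + 811*8 = 6786.

6786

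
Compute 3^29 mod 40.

3

29 in binary is 11101, i.e. 29 = 16 + 8 + 4 + 1.
3^1 ≡ 3 (mod 40)
3^2 ≡ 3^2 = 9 (mod 40)
3^4 ≡ 9^2 = 81 ≡ 1 (mod 40)
3^8 ≡ 1^2 = 1 (mod 40)
3^16 ≡ 1^2 = 1 (mod 40)
3^29 = 3^16 × 3^8 × 3^4 × 3^1 ≡ 1 × 1 × 1 × 3 (mod 40).
Accumulate the product:
1 × 1 = 1
1 × 1 = 1
1 × 3 = 3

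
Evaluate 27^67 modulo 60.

3

Using repeated squaring:
67 in binary is 1000011, i.e. 67 = 64 + 2 + 1.
27^1 ≡ 27 (mod 60)
27^2 ≡ 27^2 = 729 ≡ 9 (mod 60)
27^4 ≡ 9^2 = 81 ≡ 21 (mod 60)
27^8 ≡ 21^2 = 441 ≡ 21 (mod 60)
27^16 ≡ 21^2 = 441 ≡ 21 (mod 60)
27^32 ≡ 21^2 = 441 ≡ 21 (mod 60)
27^64 ≡ 21^2 = 441 ≡ 21 (mod 60)
27^67 = 27^64 × 27^2 × 27^1 ≡ 21 × 9 × 27 (mod 60).
Accumulate the product:
21 × 9 = 189 ≡ 9
9 × 27 = 243 ≡ 3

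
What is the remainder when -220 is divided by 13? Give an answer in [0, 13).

1

-220 = -17·13 + 1, so -220 ≡ 1 (mod 13).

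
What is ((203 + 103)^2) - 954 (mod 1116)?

203 + 103 = 306
(306)^2 ≡ 1008 (mod 1116)
1008 - 954 = 54

54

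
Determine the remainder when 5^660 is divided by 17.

13

660 in binary is 1010010100, i.e. 660 = 512 + 128 + 16 + 4.
5^1 ≡ 5 (mod 17)
5^2 ≡ 5^2 = 25 ≡ 8 (mod 17)
5^4 ≡ 8^2 = 64 ≡ 13 (mod 17)
5^8 ≡ 13^2 = 169 ≡ 16 (mod 17)
5^16 ≡ 16^2 = 256 ≡ 1 (mod 17)
5^32 ≡ 1^2 = 1 (mod 17)
5^64 ≡ 1^2 = 1 (mod 17)
5^128 ≡ 1^2 = 1 (mod 17)
5^256 ≡ 1^2 = 1 (mod 17)
5^512 ≡ 1^2 = 1 (mod 17)
5^660 = 5^512 * 5^128 * 5^16 * 5^4 ≡ 1 * 1 * 1 * 13 (mod 17).
Accumulate the product:
1 * 1 = 1
1 * 1 = 1
1 * 13 = 13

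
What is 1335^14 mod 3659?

3199

Using repeated squaring:
14 in binary is 1110, i.e. 14 = 8 + 4 + 2.
1335^1 ≡ 1335 (mod 3659)
1335^2 ≡ 1335^2 = 1782225 ≡ 292 (mod 3659)
1335^4 ≡ 292^2 = 85264 ≡ 1107 (mod 3659)
1335^8 ≡ 1107^2 = 1225449 ≡ 3343 (mod 3659)
1335^14 = 1335^8 * 1335^4 * 1335^2 ≡ 3343 * 1107 * 292 (mod 3659).
Accumulate the product:
3343 * 1107 = 3700701 ≡ 1452
1452 * 292 = 423984 ≡ 3199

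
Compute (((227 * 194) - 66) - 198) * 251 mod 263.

227 * 194 = 44038 ≡ 117 (mod 263)
117 - 66 = 51
51 - 198 = -147 ≡ 116 (mod 263)
116 * 251 = 29116 ≡ 186 (mod 263)

186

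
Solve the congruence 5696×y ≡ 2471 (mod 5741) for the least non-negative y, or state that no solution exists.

3900

gcd(5696, 5741) = 1, so a unique solution mod 5741 exists.
5696⁻¹ ≡ 3317 (mod 5741).
y ≡ 3317×2471 ≡ 3900 (mod 5741).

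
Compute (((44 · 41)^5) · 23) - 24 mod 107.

44 · 41 = 1804 ≡ 92 (mod 107)
(92)^5 ≡ 4 (mod 107)
4 · 23 = 92
92 - 24 = 68

68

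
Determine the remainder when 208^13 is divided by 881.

76

208^1 ≡ 208 (mod 881)
208^2 ≡ 208^2 = 43264 ≡ 95 (mod 881)
208^4 ≡ 95^2 = 9025 ≡ 215 (mod 881)
208^8 ≡ 215^2 = 46225 ≡ 413 (mod 881)
208^13 = 208^8 × 208^4 × 208^1 ≡ 413 × 215 × 208 (mod 881).
Accumulate the product:
413 × 215 = 88795 ≡ 695
695 × 208 = 144560 ≡ 76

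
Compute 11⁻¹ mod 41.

Apply the Euclidean algorithm and back-substitute:
41 = 3·11 + 8
11 = 1·8 + 3
8 = 2·3 + 2
3 = 1·2 + 1
2 = 2·1 + 0
gcd(11, 41) = 1, so the inverse exists.
Back-substitute for 1:
1 = 1·3 − 1·2
  = −1·8 + 3·3
  = 3·11 − 4·8
  = −4·41 + 15·11
So 11⁻¹ ≡ 15 (mod 41).

15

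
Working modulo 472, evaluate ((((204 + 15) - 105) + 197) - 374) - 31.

378

204 + 15 = 219
219 - 105 = 114
114 + 197 = 311
311 - 374 = -63 ≡ 409 (mod 472)
409 - 31 = 378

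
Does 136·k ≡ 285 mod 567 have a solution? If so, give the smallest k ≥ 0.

gcd(136, 567) = 1, so a unique solution mod 567 exists.
136⁻¹ ≡ 271 (mod 567).
k ≡ 271·285 ≡ 123 (mod 567).

123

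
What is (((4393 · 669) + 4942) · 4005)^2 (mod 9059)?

4393 · 669 = 2938917 ≡ 3801 (mod 9059)
3801 + 4942 = 8743
8743 · 4005 = 35015715 ≡ 2680 (mod 9059)
(2680)^2 ≡ 7672 (mod 9059)

7672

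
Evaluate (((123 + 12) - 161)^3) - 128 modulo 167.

165

123 + 12 = 135
135 - 161 = -26 ≡ 141 (mod 167)
(141)^3 ≡ 126 (mod 167)
126 - 128 = -2 ≡ 165 (mod 167)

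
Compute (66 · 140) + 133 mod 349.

299

66 · 140 = 9240 ≡ 166 (mod 349)
166 + 133 = 299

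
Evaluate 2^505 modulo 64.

0

2^1 ≡ 2 (mod 64)
2^2 ≡ 2^2 = 4 (mod 64)
2^4 ≡ 4^2 = 16 (mod 64)
2^8 ≡ 16^2 = 256 ≡ 0 (mod 64)
2^16 ≡ 0^2 = 0 (mod 64)
2^32 ≡ 0^2 = 0 (mod 64)
2^64 ≡ 0^2 = 0 (mod 64)
2^128 ≡ 0^2 = 0 (mod 64)
2^256 ≡ 0^2 = 0 (mod 64)
2^505 = 2^256 * 2^128 * 2^64 * 2^32 * 2^16 * 2^8 * 2^1 ≡ 0 * 0 * 0 * 0 * 0 * 0 * 2 (mod 64).
Accumulate the product:
0 * 0 = 0
0 * 0 = 0
0 * 0 = 0
0 * 0 = 0
0 * 0 = 0
0 * 2 = 0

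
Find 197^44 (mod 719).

44 in binary is 101100, i.e. 44 = 32 + 8 + 4.
197^1 ≡ 197 (mod 719)
197^2 ≡ 197^2 = 38809 ≡ 702 (mod 719)
197^4 ≡ 702^2 = 492804 ≡ 289 (mod 719)
197^8 ≡ 289^2 = 83521 ≡ 117 (mod 719)
197^16 ≡ 117^2 = 13689 ≡ 28 (mod 719)
197^32 ≡ 28^2 = 784 ≡ 65 (mod 719)
197^44 = 197^32 × 197^8 × 197^4 ≡ 65 × 117 × 289 (mod 719).
Accumulate the product:
65 × 117 = 7605 ≡ 415
415 × 289 = 119935 ≡ 581

581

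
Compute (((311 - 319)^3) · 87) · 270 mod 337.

313

311 - 319 = -8 ≡ 329 (mod 337)
(329)^3 ≡ 162 (mod 337)
162 · 87 = 14094 ≡ 277 (mod 337)
277 · 270 = 74790 ≡ 313 (mod 337)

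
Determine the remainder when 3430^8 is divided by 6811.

196

Compute successive squares:
3430^1 ≡ 3430 (mod 6811)
3430^2 ≡ 3430^2 = 11764900 ≡ 2303 (mod 6811)
3430^4 ≡ 2303^2 = 5303809 ≡ 4851 (mod 6811)
3430^8 ≡ 4851^2 = 23532201 ≡ 196 (mod 6811)
So 3430^8 ≡ 196 (mod 6811).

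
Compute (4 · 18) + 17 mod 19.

4 · 18 = 72 ≡ 15 (mod 19)
15 + 17 = 32 ≡ 13 (mod 19)

13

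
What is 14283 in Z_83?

7

14283 = 172×83 + 7, so 14283 ≡ 7 (mod 83).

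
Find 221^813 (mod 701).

By square-and-multiply:
813 in binary is 1100101101, i.e. 813 = 512 + 256 + 32 + 8 + 4 + 1.
221^1 ≡ 221 (mod 701)
221^2 ≡ 221^2 = 48841 ≡ 472 (mod 701)
221^4 ≡ 472^2 = 222784 ≡ 567 (mod 701)
221^8 ≡ 567^2 = 321489 ≡ 431 (mod 701)
221^16 ≡ 431^2 = 185761 ≡ 697 (mod 701)
221^32 ≡ 697^2 = 485809 ≡ 16 (mod 701)
221^64 ≡ 16^2 = 256 (mod 701)
221^128 ≡ 256^2 = 65536 ≡ 343 (mod 701)
221^256 ≡ 343^2 = 117649 ≡ 582 (mod 701)
221^512 ≡ 582^2 = 338724 ≡ 141 (mod 701)
221^813 = 221^512 · 221^256 · 221^32 · 221^8 · 221^4 · 221^1 ≡ 141 · 582 · 16 · 431 · 567 · 221 (mod 701).
Accumulate the product:
141 · 582 = 82062 ≡ 45
45 · 16 = 720 ≡ 19
19 · 431 = 8189 ≡ 478
478 · 567 = 271026 ≡ 440
440 · 221 = 97240 ≡ 502

502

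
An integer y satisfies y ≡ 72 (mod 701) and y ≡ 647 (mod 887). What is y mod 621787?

701⁻¹ mod 887: 701×825 ≡ 1 (mod 887), so 701⁻¹ ≡ 825.
y = 72 + 701×((647 − 72)×825 mod 887) = 72 + 701×717 = 502689.
Check: 502689 mod 701 = 72, 502689 mod 887 = 647. ✓

502689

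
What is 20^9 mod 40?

Compute successive squares:
9 in binary is 1001, i.e. 9 = 8 + 1.
20^1 ≡ 20 (mod 40)
20^2 ≡ 20^2 = 400 ≡ 0 (mod 40)
20^4 ≡ 0^2 = 0 (mod 40)
20^8 ≡ 0^2 = 0 (mod 40)
20^9 = 20^8 × 20^1 ≡ 0 × 20 (mod 40).
0 × 20 = 0 ≡ 0 (mod 40).

0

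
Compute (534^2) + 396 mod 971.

78

(534)^2 ≡ 653 (mod 971)
653 + 396 = 1049 ≡ 78 (mod 971)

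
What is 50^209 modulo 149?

126

Compute successive squares:
209 in binary is 11010001, i.e. 209 = 128 + 64 + 16 + 1.
50^1 ≡ 50 (mod 149)
50^2 ≡ 50^2 = 2500 ≡ 116 (mod 149)
50^4 ≡ 116^2 = 13456 ≡ 46 (mod 149)
50^8 ≡ 46^2 = 2116 ≡ 30 (mod 149)
50^16 ≡ 30^2 = 900 ≡ 6 (mod 149)
50^32 ≡ 6^2 = 36 (mod 149)
50^64 ≡ 36^2 = 1296 ≡ 104 (mod 149)
50^128 ≡ 104^2 = 10816 ≡ 88 (mod 149)
50^209 = 50^128 · 50^64 · 50^16 · 50^1 ≡ 88 · 104 · 6 · 50 (mod 149).
Accumulate the product:
88 · 104 = 9152 ≡ 63
63 · 6 = 378 ≡ 80
80 · 50 = 4000 ≡ 126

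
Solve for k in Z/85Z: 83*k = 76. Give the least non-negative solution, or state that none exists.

gcd(83, 85) = 1, so a unique solution mod 85 exists.
83⁻¹ ≡ 42 (mod 85).
k ≡ 42*76 ≡ 47 (mod 85).

47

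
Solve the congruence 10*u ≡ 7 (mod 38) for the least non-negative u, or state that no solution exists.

no solution

gcd(10, 38) = 2, and 2 does not divide 7.
So the congruence has no solution.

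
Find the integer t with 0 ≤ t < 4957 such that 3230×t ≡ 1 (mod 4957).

Apply the Euclidean algorithm and back-substitute:
4957 = 1×3230 + 1727
3230 = 1×1727 + 1503
1727 = 1×1503 + 224
1503 = 6×224 + 159
224 = 1×159 + 65
159 = 2×65 + 29
65 = 2×29 + 7
29 = 4×7 + 1
7 = 7×1 + 0
gcd(3230, 4957) = 1, so the inverse exists.
Bézout: 1 = −447×4957 + 686×3230.
So 3230⁻¹ ≡ 686 (mod 4957).

686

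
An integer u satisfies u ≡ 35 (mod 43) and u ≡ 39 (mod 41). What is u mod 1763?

43⁻¹ mod 41: 43×21 ≡ 1 (mod 41), so 43⁻¹ ≡ 21.
u = 35 + 43×((39 − 35)×21 mod 41) = 35 + 43×2 = 121.

121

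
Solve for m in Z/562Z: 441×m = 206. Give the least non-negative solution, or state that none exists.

342

gcd(441, 562) = 1, so a unique solution mod 562 exists.
441⁻¹ ≡ 209 (mod 562).
m ≡ 209×206 ≡ 342 (mod 562).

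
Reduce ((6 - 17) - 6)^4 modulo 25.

21

6 - 17 = -11 ≡ 14 (mod 25)
14 - 6 = 8
(8)^4 ≡ 21 (mod 25)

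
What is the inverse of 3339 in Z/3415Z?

By the extended Euclidean algorithm:
3415 = 1×3339 + 76
3339 = 43×76 + 71
76 = 1×71 + 5
71 = 14×5 + 1
5 = 5×1 + 0
gcd(3339, 3415) = 1, so the inverse exists.
Back-substitute for 1:
1 = 1×71 − 14×5
  = −14×76 + 15×71
  = 15×3339 − 659×76
  = −659×3415 + 674×3339
So 3339⁻¹ ≡ 674 (mod 3415).

674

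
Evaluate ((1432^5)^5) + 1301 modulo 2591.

305

(1432)^5 ≡ 827 (mod 2591)
(827)^5 ≡ 1595 (mod 2591)
1595 + 1301 = 2896 ≡ 305 (mod 2591)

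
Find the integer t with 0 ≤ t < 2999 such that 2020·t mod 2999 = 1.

2080

Apply the Euclidean algorithm and back-substitute:
2999 = 1·2020 + 979
2020 = 2·979 + 62
979 = 15·62 + 49
62 = 1·49 + 13
49 = 3·13 + 10
13 = 1·10 + 3
10 = 3·3 + 1
3 = 3·1 + 0
gcd(2020, 2999) = 1, so the inverse exists.
Bézout: 1 = 619·2999 − 919·2020.
So 2020⁻¹ ≡ −919 ≡ 2080 (mod 2999).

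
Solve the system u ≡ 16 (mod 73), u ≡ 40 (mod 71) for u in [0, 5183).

73⁻¹ mod 71: 73*36 ≡ 1 (mod 71), so 73⁻¹ ≡ 36.
u = 16 + 73*((40 − 16)*36 mod 71) = 16 + 73*12 = 892.

892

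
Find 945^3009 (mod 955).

3009 in binary is 101111000001, i.e. 3009 = 2048 + 512 + 256 + 128 + 64 + 1.
945^1 ≡ 945 (mod 955)
945^2 ≡ 945^2 = 893025 ≡ 100 (mod 955)
945^4 ≡ 100^2 = 10000 ≡ 450 (mod 955)
945^8 ≡ 450^2 = 202500 ≡ 40 (mod 955)
945^16 ≡ 40^2 = 1600 ≡ 645 (mod 955)
945^32 ≡ 645^2 = 416025 ≡ 600 (mod 955)
945^64 ≡ 600^2 = 360000 ≡ 920 (mod 955)
945^128 ≡ 920^2 = 846400 ≡ 270 (mod 955)
945^256 ≡ 270^2 = 72900 ≡ 320 (mod 955)
945^512 ≡ 320^2 = 102400 ≡ 215 (mod 955)
945^1024 ≡ 215^2 = 46225 ≡ 385 (mod 955)
945^2048 ≡ 385^2 = 148225 ≡ 200 (mod 955)
945^3009 = 945^2048 × 945^512 × 945^256 × 945^128 × 945^64 × 945^1 ≡ 200 × 215 × 320 × 270 × 920 × 945 (mod 955).
Accumulate the product:
200 × 215 = 43000 ≡ 25
25 × 320 = 8000 ≡ 360
360 × 270 = 97200 ≡ 745
745 × 920 = 685400 ≡ 665
665 × 945 = 628425 ≡ 35

35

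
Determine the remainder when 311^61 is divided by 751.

601

Using repeated squaring:
311^1 ≡ 311 (mod 751)
311^2 ≡ 311^2 = 96721 ≡ 593 (mod 751)
311^4 ≡ 593^2 = 351649 ≡ 181 (mod 751)
311^8 ≡ 181^2 = 32761 ≡ 468 (mod 751)
311^16 ≡ 468^2 = 219024 ≡ 483 (mod 751)
311^32 ≡ 483^2 = 233289 ≡ 479 (mod 751)
311^61 = 311^32 × 311^16 × 311^8 × 311^4 × 311^1 ≡ 479 × 483 × 468 × 181 × 311 (mod 751).
Accumulate the product:
479 × 483 = 231357 ≡ 49
49 × 468 = 22932 ≡ 402
402 × 181 = 72762 ≡ 666
666 × 311 = 207126 ≡ 601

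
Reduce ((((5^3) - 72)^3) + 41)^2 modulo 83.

7

(5)^3 ≡ 42 (mod 83)
42 - 72 = -30 ≡ 53 (mod 83)
(53)^3 ≡ 58 (mod 83)
58 + 41 = 99 ≡ 16 (mod 83)
(16)^2 ≡ 7 (mod 83)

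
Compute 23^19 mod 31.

23^1 ≡ 23 (mod 31)
23^2 ≡ 23^2 = 529 ≡ 2 (mod 31)
23^4 ≡ 2^2 = 4 (mod 31)
23^8 ≡ 4^2 = 16 (mod 31)
23^16 ≡ 16^2 = 256 ≡ 8 (mod 31)
23^19 = 23^16 · 23^2 · 23^1 ≡ 8 · 2 · 23 (mod 31).
Accumulate the product:
8 · 2 = 16
16 · 23 = 368 ≡ 27

27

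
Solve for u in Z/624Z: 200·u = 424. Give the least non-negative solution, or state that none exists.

77

gcd(200, 624) = 8, and 8 | 424, so solutions exist.
Divide through by 8: 25·u = 53 (mod 78).
25⁻¹ ≡ 25 (mod 78).
u ≡ 25·53 ≡ 77 (mod 78).
The smallest non-negative solution is u = 77.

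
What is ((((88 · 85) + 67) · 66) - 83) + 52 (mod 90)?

88 · 85 = 7480 ≡ 10 (mod 90)
10 + 67 = 77
77 · 66 = 5082 ≡ 42 (mod 90)
42 - 83 = -41 ≡ 49 (mod 90)
49 + 52 = 101 ≡ 11 (mod 90)

11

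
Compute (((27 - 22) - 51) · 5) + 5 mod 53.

27 - 22 = 5
5 - 51 = -46 ≡ 7 (mod 53)
7 · 5 = 35
35 + 5 = 40

40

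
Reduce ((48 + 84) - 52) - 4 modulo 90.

48 + 84 = 132 ≡ 42 (mod 90)
42 - 52 = -10 ≡ 80 (mod 90)
80 - 4 = 76

76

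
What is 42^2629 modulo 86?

42

2629 in binary is 101001000101, i.e. 2629 = 2048 + 512 + 64 + 4 + 1.
42^1 ≡ 42 (mod 86)
42^2 ≡ 42^2 = 1764 ≡ 44 (mod 86)
42^4 ≡ 44^2 = 1936 ≡ 44 (mod 86)
42^8 ≡ 44^2 = 1936 ≡ 44 (mod 86)
42^16 ≡ 44^2 = 1936 ≡ 44 (mod 86)
42^32 ≡ 44^2 = 1936 ≡ 44 (mod 86)
42^64 ≡ 44^2 = 1936 ≡ 44 (mod 86)
42^128 ≡ 44^2 = 1936 ≡ 44 (mod 86)
42^256 ≡ 44^2 = 1936 ≡ 44 (mod 86)
42^512 ≡ 44^2 = 1936 ≡ 44 (mod 86)
42^1024 ≡ 44^2 = 1936 ≡ 44 (mod 86)
42^2048 ≡ 44^2 = 1936 ≡ 44 (mod 86)
42^2629 = 42^2048 · 42^512 · 42^64 · 42^4 · 42^1 ≡ 44 · 44 · 44 · 44 · 42 (mod 86).
Accumulate the product:
44 · 44 = 1936 ≡ 44
44 · 44 = 1936 ≡ 44
44 · 44 = 1936 ≡ 44
44 · 42 = 1848 ≡ 42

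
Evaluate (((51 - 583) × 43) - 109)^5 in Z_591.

22

51 - 583 = -532 ≡ 59 (mod 591)
59 × 43 = 2537 ≡ 173 (mod 591)
173 - 109 = 64
(64)^5 ≡ 22 (mod 591)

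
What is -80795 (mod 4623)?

2419

-80795 = -18·4623 + 2419, so -80795 ≡ 2419 (mod 4623).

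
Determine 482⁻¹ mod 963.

Apply the Euclidean algorithm and back-substitute:
963 = 1×482 + 481
482 = 1×481 + 1
481 = 481×1 + 0
gcd(482, 963) = 1, so the inverse exists.
Back-substitute for 1:
1 = 1×482 − 1×481
  = −1×963 + 2×482
So 482⁻¹ ≡ 2 (mod 963).

2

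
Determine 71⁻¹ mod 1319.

1319 = 18*71 + 41
71 = 1*41 + 30
41 = 1*30 + 11
30 = 2*11 + 8
11 = 1*8 + 3
8 = 2*3 + 2
3 = 1*2 + 1
2 = 2*1 + 0
gcd(71, 1319) = 1, so the inverse exists.
Back-substitute for 1:
1 = 1*3 − 1*2
  = −1*8 + 3*3
  = 3*11 − 4*8
  = −4*30 + 11*11
  = 11*41 − 15*30
  = −15*71 + 26*41
  = 26*1319 − 483*71
So 71⁻¹ ≡ −483 ≡ 836 (mod 1319).

836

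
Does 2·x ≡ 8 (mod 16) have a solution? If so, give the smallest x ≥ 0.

4

gcd(2, 16) = 2, and 2 | 8, so solutions exist.
Divide through by 2: 1·x = 4 (mod 8).
1⁻¹ ≡ 1 (mod 8).
x ≡ 1·4 ≡ 4 (mod 8).
The smallest non-negative solution is x = 4.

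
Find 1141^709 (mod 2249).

1622

1141^1 ≡ 1141 (mod 2249)
1141^2 ≡ 1141^2 = 1301881 ≡ 1959 (mod 2249)
1141^4 ≡ 1959^2 = 3837681 ≡ 887 (mod 2249)
1141^8 ≡ 887^2 = 786769 ≡ 1868 (mod 2249)
1141^16 ≡ 1868^2 = 3489424 ≡ 1225 (mod 2249)
1141^32 ≡ 1225^2 = 1500625 ≡ 542 (mod 2249)
1141^64 ≡ 542^2 = 293764 ≡ 1394 (mod 2249)
1141^128 ≡ 1394^2 = 1943236 ≡ 100 (mod 2249)
1141^256 ≡ 100^2 = 10000 ≡ 1004 (mod 2249)
1141^512 ≡ 1004^2 = 1008016 ≡ 464 (mod 2249)
1141^709 = 1141^512 * 1141^128 * 1141^64 * 1141^4 * 1141^1 ≡ 464 * 100 * 1394 * 887 * 1141 (mod 2249).
Accumulate the product:
464 * 100 = 46400 ≡ 1420
1420 * 1394 = 1979480 ≡ 360
360 * 887 = 319320 ≡ 2211
2211 * 1141 = 2522751 ≡ 1622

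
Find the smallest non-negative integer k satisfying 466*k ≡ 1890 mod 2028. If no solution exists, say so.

1005

gcd(466, 2028) = 2, and 2 | 1890, so solutions exist.
Divide through by 2: 233*k ≡ 945 (mod 1014).
233⁻¹ ≡ 779 (mod 1014).
k ≡ 779*945 ≡ 1005 (mod 1014).
The smallest non-negative solution is k = 1005.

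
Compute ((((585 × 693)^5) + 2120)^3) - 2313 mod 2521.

585 × 693 = 405405 ≡ 2045 (mod 2521)
(2045)^5 ≡ 1761 (mod 2521)
1761 + 2120 = 3881 ≡ 1360 (mod 2521)
(1360)^3 ≡ 2200 (mod 2521)
2200 - 2313 = -113 ≡ 2408 (mod 2521)

2408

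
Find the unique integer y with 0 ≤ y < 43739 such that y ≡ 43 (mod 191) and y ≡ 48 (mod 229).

5773

191⁻¹ mod 229: 191*6 ≡ 1 (mod 229), so 191⁻¹ ≡ 6.
y = 43 + 191*((48 − 43)*6 mod 229) = 43 + 191*30 = 5773.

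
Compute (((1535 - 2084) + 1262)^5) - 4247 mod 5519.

1206

1535 - 2084 = -549 ≡ 4970 (mod 5519)
4970 + 1262 = 6232 ≡ 713 (mod 5519)
(713)^5 ≡ 5453 (mod 5519)
5453 - 4247 = 1206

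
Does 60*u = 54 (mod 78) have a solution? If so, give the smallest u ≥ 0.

gcd(60, 78) = 6, and 6 | 54, so solutions exist.
Divide through by 6: 10*u ≡ 9 mod 13.
10⁻¹ ≡ 4 (mod 13).
u ≡ 4*9 ≡ 10 (mod 13).
The smallest non-negative solution is u = 10.

10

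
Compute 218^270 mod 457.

270 in binary is 100001110, i.e. 270 = 256 + 8 + 4 + 2.
218^1 ≡ 218 (mod 457)
218^2 ≡ 218^2 = 47524 ≡ 453 (mod 457)
218^4 ≡ 453^2 = 205209 ≡ 16 (mod 457)
218^8 ≡ 16^2 = 256 (mod 457)
218^16 ≡ 256^2 = 65536 ≡ 185 (mod 457)
218^32 ≡ 185^2 = 34225 ≡ 407 (mod 457)
218^64 ≡ 407^2 = 165649 ≡ 215 (mod 457)
218^128 ≡ 215^2 = 46225 ≡ 68 (mod 457)
218^256 ≡ 68^2 = 4624 ≡ 54 (mod 457)
218^270 = 218^256 × 218^8 × 218^4 × 218^2 ≡ 54 × 256 × 16 × 453 (mod 457).
Accumulate the product:
54 × 256 = 13824 ≡ 114
114 × 16 = 1824 ≡ 453
453 × 453 = 205209 ≡ 16

16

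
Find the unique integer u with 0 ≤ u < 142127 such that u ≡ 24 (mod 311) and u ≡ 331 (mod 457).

89903

311⁻¹ mod 457: 311×385 ≡ 1 (mod 457), so 311⁻¹ ≡ 385.
u = 24 + 311×((331 − 24)×385 mod 457) = 24 + 311×289 = 89903.
Check: 89903 mod 311 = 24, 89903 mod 457 = 331. ✓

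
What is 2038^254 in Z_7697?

Using repeated squaring:
254 in binary is 11111110, i.e. 254 = 128 + 64 + 32 + 16 + 8 + 4 + 2.
2038^1 ≡ 2038 (mod 7697)
2038^2 ≡ 2038^2 = 4153444 ≡ 4761 (mod 7697)
2038^4 ≡ 4761^2 = 22667121 ≡ 7153 (mod 7697)
2038^8 ≡ 7153^2 = 51165409 ≡ 3450 (mod 7697)
2038^16 ≡ 3450^2 = 11902500 ≡ 2938 (mod 7697)
2038^32 ≡ 2938^2 = 8631844 ≡ 3507 (mod 7697)
2038^64 ≡ 3507^2 = 12299049 ≡ 6940 (mod 7697)
2038^128 ≡ 6940^2 = 48163600 ≡ 3471 (mod 7697)
2038^254 = 2038^128 × 2038^64 × 2038^32 × 2038^16 × 2038^8 × 2038^4 × 2038^2 ≡ 3471 × 6940 × 3507 × 2938 × 3450 × 7153 × 4761 (mod 7697).
Accumulate the product:
3471 × 6940 = 24088740 ≡ 4827
4827 × 3507 = 16928289 ≡ 2586
2586 × 2938 = 7597668 ≡ 729
729 × 3450 = 2515050 ≡ 5828
5828 × 7153 = 41687684 ≡ 732
732 × 4761 = 3485052 ≡ 6008

6008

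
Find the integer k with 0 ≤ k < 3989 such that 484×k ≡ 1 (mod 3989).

750

Run the extended Euclidean algorithm:
3989 = 8*484 + 117
484 = 4*117 + 16
117 = 7*16 + 5
16 = 3*5 + 1
5 = 5*1 + 0
gcd(484, 3989) = 1, so the inverse exists.
Bézout: 1 = −91*3989 + 750*484.
So 484⁻¹ ≡ 750 (mod 3989).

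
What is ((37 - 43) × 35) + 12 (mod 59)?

38

37 - 43 = -6 ≡ 53 (mod 59)
53 × 35 = 1855 ≡ 26 (mod 59)
26 + 12 = 38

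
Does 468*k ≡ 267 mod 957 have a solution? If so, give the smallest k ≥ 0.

gcd(468, 957) = 3, and 3 | 267, so solutions exist.
Divide through by 3: 156*k ≡ 89 (mod 319).
156⁻¹ ≡ 182 (mod 319).
k ≡ 182*89 ≡ 248 (mod 319).
The smallest non-negative solution is k = 248.

248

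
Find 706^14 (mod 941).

872

Using repeated squaring:
706^1 ≡ 706 (mod 941)
706^2 ≡ 706^2 = 498436 ≡ 647 (mod 941)
706^4 ≡ 647^2 = 418609 ≡ 805 (mod 941)
706^8 ≡ 805^2 = 648025 ≡ 617 (mod 941)
706^14 = 706^8 × 706^4 × 706^2 ≡ 617 × 805 × 647 (mod 941).
Accumulate the product:
617 × 805 = 496685 ≡ 778
778 × 647 = 503366 ≡ 872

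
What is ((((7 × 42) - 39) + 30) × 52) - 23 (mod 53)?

7 × 42 = 294 ≡ 29 (mod 53)
29 - 39 = -10 ≡ 43 (mod 53)
43 + 30 = 73 ≡ 20 (mod 53)
20 × 52 = 1040 ≡ 33 (mod 53)
33 - 23 = 10

10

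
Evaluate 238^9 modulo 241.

By square-and-multiply:
9 in binary is 1001, i.e. 9 = 8 + 1.
238^1 ≡ 238 (mod 241)
238^2 ≡ 238^2 = 56644 ≡ 9 (mod 241)
238^4 ≡ 9^2 = 81 (mod 241)
238^8 ≡ 81^2 = 6561 ≡ 54 (mod 241)
238^9 = 238^8 × 238^1 ≡ 54 × 238 (mod 241).
54 × 238 = 12852 ≡ 79 (mod 241).

79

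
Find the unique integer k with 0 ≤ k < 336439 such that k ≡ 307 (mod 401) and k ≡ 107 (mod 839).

195594

401⁻¹ mod 839: 401·136 ≡ 1 (mod 839), so 401⁻¹ ≡ 136.
k = 307 + 401·((107 − 307)·136 mod 839) = 307 + 401·487 = 195594.
Check: 195594 mod 401 = 307, 195594 mod 839 = 107. ✓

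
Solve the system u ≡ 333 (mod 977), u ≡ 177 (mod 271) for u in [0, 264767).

977⁻¹ mod 271: 977·233 ≡ 1 (mod 271), so 977⁻¹ ≡ 233.
u = 333 + 977·((177 − 333)·233 mod 271) = 333 + 977·237 = 231882.
Check: 231882 mod 977 = 333, 231882 mod 271 = 177. ✓

231882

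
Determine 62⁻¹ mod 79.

65

79 = 1×62 + 17
62 = 3×17 + 11
17 = 1×11 + 6
11 = 1×6 + 5
6 = 1×5 + 1
5 = 5×1 + 0
gcd(62, 79) = 1, so the inverse exists.
Bézout: 1 = 11×79 − 14×62.
So 62⁻¹ ≡ −14 ≡ 65 (mod 79).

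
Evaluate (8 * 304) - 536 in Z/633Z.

8 * 304 = 2432 ≡ 533 (mod 633)
533 - 536 = -3 ≡ 630 (mod 633)

630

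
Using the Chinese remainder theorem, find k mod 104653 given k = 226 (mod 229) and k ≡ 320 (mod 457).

43278

229⁻¹ mod 457: 229*2 ≡ 1 (mod 457), so 229⁻¹ ≡ 2.
k = 226 + 229*((320 − 226)*2 mod 457) = 226 + 229*188 = 43278.
Check: 43278 mod 229 = 226, 43278 mod 457 = 320. ✓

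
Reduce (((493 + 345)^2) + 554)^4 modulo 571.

500

493 + 345 = 838 ≡ 267 (mod 571)
(267)^2 ≡ 485 (mod 571)
485 + 554 = 1039 ≡ 468 (mod 571)
(468)^4 ≡ 500 (mod 571)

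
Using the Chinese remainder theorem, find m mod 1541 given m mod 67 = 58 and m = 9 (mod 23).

67⁻¹ mod 23: 67×11 ≡ 1 (mod 23), so 67⁻¹ ≡ 11.
m = 58 + 67×((9 − 58)×11 mod 23) = 58 + 67×13 = 929.

929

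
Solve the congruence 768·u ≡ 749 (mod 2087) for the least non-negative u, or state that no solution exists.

gcd(768, 2087) = 1, so a unique solution mod 2087 exists.
768⁻¹ ≡ 981 (mod 2087).
u ≡ 981·749 ≡ 145 (mod 2087).

145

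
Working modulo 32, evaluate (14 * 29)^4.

16

14 * 29 = 406 ≡ 22 (mod 32)
(22)^4 ≡ 16 (mod 32)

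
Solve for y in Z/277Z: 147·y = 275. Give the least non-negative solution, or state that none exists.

179

gcd(147, 277) = 1, so a unique solution mod 277 exists.
147⁻¹ ≡ 49 (mod 277).
y ≡ 49·275 ≡ 179 (mod 277).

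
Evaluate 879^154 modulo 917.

879^1 ≡ 879 (mod 917)
879^2 ≡ 879^2 = 772641 ≡ 527 (mod 917)
879^4 ≡ 527^2 = 277729 ≡ 795 (mod 917)
879^8 ≡ 795^2 = 632025 ≡ 212 (mod 917)
879^16 ≡ 212^2 = 44944 ≡ 11 (mod 917)
879^32 ≡ 11^2 = 121 (mod 917)
879^64 ≡ 121^2 = 14641 ≡ 886 (mod 917)
879^128 ≡ 886^2 = 784996 ≡ 44 (mod 917)
879^154 = 879^128 × 879^16 × 879^8 × 879^2 ≡ 44 × 11 × 212 × 527 (mod 917).
Accumulate the product:
44 × 11 = 484
484 × 212 = 102608 ≡ 821
821 × 527 = 432667 ≡ 760

760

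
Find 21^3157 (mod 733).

396

3157 in binary is 110001010101, i.e. 3157 = 2048 + 1024 + 64 + 16 + 4 + 1.
21^1 ≡ 21 (mod 733)
21^2 ≡ 21^2 = 441 (mod 733)
21^4 ≡ 441^2 = 194481 ≡ 236 (mod 733)
21^8 ≡ 236^2 = 55696 ≡ 721 (mod 733)
21^16 ≡ 721^2 = 519841 ≡ 144 (mod 733)
21^32 ≡ 144^2 = 20736 ≡ 212 (mod 733)
21^64 ≡ 212^2 = 44944 ≡ 231 (mod 733)
21^128 ≡ 231^2 = 53361 ≡ 585 (mod 733)
21^256 ≡ 585^2 = 342225 ≡ 647 (mod 733)
21^512 ≡ 647^2 = 418609 ≡ 66 (mod 733)
21^1024 ≡ 66^2 = 4356 ≡ 691 (mod 733)
21^2048 ≡ 691^2 = 477481 ≡ 298 (mod 733)
21^3157 = 21^2048 * 21^1024 * 21^64 * 21^16 * 21^4 * 21^1 ≡ 298 * 691 * 231 * 144 * 236 * 21 (mod 733).
Accumulate the product:
298 * 691 = 205918 ≡ 678
678 * 231 = 156618 ≡ 489
489 * 144 = 70416 ≡ 48
48 * 236 = 11328 ≡ 333
333 * 21 = 6993 ≡ 396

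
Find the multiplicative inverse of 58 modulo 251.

By the extended Euclidean algorithm:
251 = 4·58 + 19
58 = 3·19 + 1
19 = 19·1 + 0
gcd(58, 251) = 1, so the inverse exists.
Back-substitute for 1:
1 = 1·58 − 3·19
  = −3·251 + 13·58
So 58⁻¹ ≡ 13 (mod 251).

13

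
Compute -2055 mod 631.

469

-2055 = -4*631 + 469, so -2055 ≡ 469 (mod 631).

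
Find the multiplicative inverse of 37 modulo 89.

Run the extended Euclidean algorithm:
89 = 2·37 + 15
37 = 2·15 + 7
15 = 2·7 + 1
7 = 7·1 + 0
gcd(37, 89) = 1, so the inverse exists.
Back-substitute for 1:
1 = 1·15 − 2·7
  = −2·37 + 5·15
  = 5·89 − 12·37
So 37⁻¹ ≡ −12 ≡ 77 (mod 89).

77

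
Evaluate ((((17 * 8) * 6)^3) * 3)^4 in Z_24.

0

17 * 8 = 136 ≡ 16 (mod 24)
16 * 6 = 96 ≡ 0 (mod 24)
(0)^3 ≡ 0 (mod 24)
0 * 3 = 0
(0)^4 ≡ 0 (mod 24)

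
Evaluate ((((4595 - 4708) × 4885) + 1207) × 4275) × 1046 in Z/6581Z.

3146

4595 - 4708 = -113 ≡ 6468 (mod 6581)
6468 × 4885 = 31596180 ≡ 799 (mod 6581)
799 + 1207 = 2006
2006 × 4275 = 8575650 ≡ 607 (mod 6581)
607 × 1046 = 634922 ≡ 3146 (mod 6581)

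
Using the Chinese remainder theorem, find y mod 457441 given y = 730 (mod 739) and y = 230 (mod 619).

739⁻¹ mod 619: 739·521 ≡ 1 (mod 619), so 739⁻¹ ≡ 521.
y = 730 + 739·((230 − 730)·521 mod 619) = 730 + 739·99 = 73891.

73891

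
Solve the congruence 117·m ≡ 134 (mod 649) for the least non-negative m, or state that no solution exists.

456

gcd(117, 649) = 1, so a unique solution mod 649 exists.
117⁻¹ ≡ 294 (mod 649).
m ≡ 294·134 ≡ 456 (mod 649).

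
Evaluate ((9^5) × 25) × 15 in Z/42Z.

(9)^5 ≡ 39 (mod 42)
39 × 25 = 975 ≡ 9 (mod 42)
9 × 15 = 135 ≡ 9 (mod 42)

9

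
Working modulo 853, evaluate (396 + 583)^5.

396 + 583 = 979 ≡ 126 (mod 853)
(126)^5 ≡ 587 (mod 853)

587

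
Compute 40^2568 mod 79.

64

40^1 ≡ 40 (mod 79)
40^2 ≡ 40^2 = 1600 ≡ 20 (mod 79)
40^4 ≡ 20^2 = 400 ≡ 5 (mod 79)
40^8 ≡ 5^2 = 25 (mod 79)
40^16 ≡ 25^2 = 625 ≡ 72 (mod 79)
40^32 ≡ 72^2 = 5184 ≡ 49 (mod 79)
40^64 ≡ 49^2 = 2401 ≡ 31 (mod 79)
40^128 ≡ 31^2 = 961 ≡ 13 (mod 79)
40^256 ≡ 13^2 = 169 ≡ 11 (mod 79)
40^512 ≡ 11^2 = 121 ≡ 42 (mod 79)
40^1024 ≡ 42^2 = 1764 ≡ 26 (mod 79)
40^2048 ≡ 26^2 = 676 ≡ 44 (mod 79)
40^2568 = 40^2048 * 40^512 * 40^8 ≡ 44 * 42 * 25 (mod 79).
Accumulate the product:
44 * 42 = 1848 ≡ 31
31 * 25 = 775 ≡ 64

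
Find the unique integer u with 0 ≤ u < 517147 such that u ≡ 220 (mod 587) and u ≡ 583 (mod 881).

395271

587⁻¹ mod 881: 587×878 ≡ 1 (mod 881), so 587⁻¹ ≡ 878.
u = 220 + 587×((583 − 220)×878 mod 881) = 220 + 587×673 = 395271.
Check: 395271 mod 587 = 220, 395271 mod 881 = 583. ✓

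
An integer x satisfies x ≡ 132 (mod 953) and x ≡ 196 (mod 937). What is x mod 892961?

953⁻¹ mod 937: 953*410 ≡ 1 (mod 937), so 953⁻¹ ≡ 410.
x = 132 + 953*((196 − 132)*410 mod 937) = 132 + 953*4 = 3944.
Check: 3944 mod 953 = 132, 3944 mod 937 = 196. ✓

3944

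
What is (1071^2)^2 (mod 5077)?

3396

(1071)^2 ≡ 4716 (mod 5077)
(4716)^2 ≡ 3396 (mod 5077)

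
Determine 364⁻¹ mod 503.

Run the extended Euclidean algorithm:
503 = 1*364 + 139
364 = 2*139 + 86
139 = 1*86 + 53
86 = 1*53 + 33
53 = 1*33 + 20
33 = 1*20 + 13
20 = 1*13 + 7
13 = 1*7 + 6
7 = 1*6 + 1
6 = 6*1 + 0
gcd(364, 503) = 1, so the inverse exists.
Back-substitute for 1:
1 = 1*7 − 1*6
  = −1*13 + 2*7
  = 2*20 − 3*13
  = −3*33 + 5*20
  = 5*53 − 8*33
  = −8*86 + 13*53
  = 13*139 − 21*86
  = −21*364 + 55*139
  = 55*503 − 76*364
So 364⁻¹ ≡ −76 ≡ 427 (mod 503).

427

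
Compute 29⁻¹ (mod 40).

Run the extended Euclidean algorithm:
40 = 1*29 + 11
29 = 2*11 + 7
11 = 1*7 + 4
7 = 1*4 + 3
4 = 1*3 + 1
3 = 3*1 + 0
gcd(29, 40) = 1, so the inverse exists.
Bézout: 1 = 8*40 − 11*29.
So 29⁻¹ ≡ −11 ≡ 29 (mod 40).

29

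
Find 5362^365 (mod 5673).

154

Compute successive squares:
365 in binary is 101101101, i.e. 365 = 256 + 64 + 32 + 8 + 4 + 1.
5362^1 ≡ 5362 (mod 5673)
5362^2 ≡ 5362^2 = 28751044 ≡ 280 (mod 5673)
5362^4 ≡ 280^2 = 78400 ≡ 4651 (mod 5673)
5362^8 ≡ 4651^2 = 21631801 ≡ 652 (mod 5673)
5362^16 ≡ 652^2 = 425104 ≡ 5302 (mod 5673)
5362^32 ≡ 5302^2 = 28111204 ≡ 1489 (mod 5673)
5362^64 ≡ 1489^2 = 2217121 ≡ 4651 (mod 5673)
5362^128 ≡ 4651^2 = 21631801 ≡ 652 (mod 5673)
5362^256 ≡ 652^2 = 425104 ≡ 5302 (mod 5673)
5362^365 = 5362^256 · 5362^64 · 5362^32 · 5362^8 · 5362^4 · 5362^1 ≡ 5302 · 4651 · 1489 · 652 · 4651 · 5362 (mod 5673).
Accumulate the product:
5302 · 4651 = 24659602 ≡ 4744
4744 · 1489 = 7063816 ≡ 931
931 · 652 = 607012 ≡ 1
1 · 4651 = 4651
4651 · 5362 = 24938662 ≡ 154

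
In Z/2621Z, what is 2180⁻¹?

1153

Run the extended Euclidean algorithm:
2621 = 1×2180 + 441
2180 = 4×441 + 416
441 = 1×416 + 25
416 = 16×25 + 16
25 = 1×16 + 9
16 = 1×9 + 7
9 = 1×7 + 2
7 = 3×2 + 1
2 = 2×1 + 0
gcd(2180, 2621) = 1, so the inverse exists.
Back-substitute for 1:
1 = 1×7 − 3×2
  = −3×9 + 4×7
  = 4×16 − 7×9
  = −7×25 + 11×16
  = 11×416 − 183×25
  = −183×441 + 194×416
  = 194×2180 − 959×441
  = −959×2621 + 1153×2180
So 2180⁻¹ ≡ 1153 (mod 2621).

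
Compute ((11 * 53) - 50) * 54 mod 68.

18

11 * 53 = 583 ≡ 39 (mod 68)
39 - 50 = -11 ≡ 57 (mod 68)
57 * 54 = 3078 ≡ 18 (mod 68)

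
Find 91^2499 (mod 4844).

Compute successive squares:
91^1 ≡ 91 (mod 4844)
91^2 ≡ 91^2 = 8281 ≡ 3437 (mod 4844)
91^4 ≡ 3437^2 = 11812969 ≡ 3297 (mod 4844)
91^8 ≡ 3297^2 = 10870209 ≡ 273 (mod 4844)
91^16 ≡ 273^2 = 74529 ≡ 1869 (mod 4844)
91^32 ≡ 1869^2 = 3493161 ≡ 637 (mod 4844)
91^64 ≡ 637^2 = 405769 ≡ 3717 (mod 4844)
91^128 ≡ 3717^2 = 13816089 ≡ 1001 (mod 4844)
91^256 ≡ 1001^2 = 1002001 ≡ 4137 (mod 4844)
91^512 ≡ 4137^2 = 17114769 ≡ 917 (mod 4844)
91^1024 ≡ 917^2 = 840889 ≡ 2877 (mod 4844)
91^2048 ≡ 2877^2 = 8277129 ≡ 3577 (mod 4844)
91^2499 = 91^2048 × 91^256 × 91^128 × 91^64 × 91^2 × 91^1 ≡ 3577 × 4137 × 1001 × 3717 × 3437 × 91 (mod 4844).
Accumulate the product:
3577 × 4137 = 14798049 ≡ 4473
4473 × 1001 = 4477473 ≡ 1617
1617 × 3717 = 6010389 ≡ 3829
3829 × 3437 = 13160273 ≡ 3969
3969 × 91 = 361179 ≡ 2723

2723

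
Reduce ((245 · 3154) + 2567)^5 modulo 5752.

2713

245 · 3154 = 772730 ≡ 1962 (mod 5752)
1962 + 2567 = 4529
(4529)^5 ≡ 2713 (mod 5752)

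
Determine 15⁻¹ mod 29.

By the extended Euclidean algorithm:
29 = 1·15 + 14
15 = 1·14 + 1
14 = 14·1 + 0
gcd(15, 29) = 1, so the inverse exists.
Bézout: 1 = −1·29 + 2·15.
So 15⁻¹ ≡ 2 (mod 29).

2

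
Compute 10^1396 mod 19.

9

By square-and-multiply:
1396 in binary is 10101110100, i.e. 1396 = 1024 + 256 + 64 + 32 + 16 + 4.
10^1 ≡ 10 (mod 19)
10^2 ≡ 10^2 = 100 ≡ 5 (mod 19)
10^4 ≡ 5^2 = 25 ≡ 6 (mod 19)
10^8 ≡ 6^2 = 36 ≡ 17 (mod 19)
10^16 ≡ 17^2 = 289 ≡ 4 (mod 19)
10^32 ≡ 4^2 = 16 (mod 19)
10^64 ≡ 16^2 = 256 ≡ 9 (mod 19)
10^128 ≡ 9^2 = 81 ≡ 5 (mod 19)
10^256 ≡ 5^2 = 25 ≡ 6 (mod 19)
10^512 ≡ 6^2 = 36 ≡ 17 (mod 19)
10^1024 ≡ 17^2 = 289 ≡ 4 (mod 19)
10^1396 = 10^1024 * 10^256 * 10^64 * 10^32 * 10^16 * 10^4 ≡ 4 * 6 * 9 * 16 * 4 * 6 (mod 19).
Accumulate the product:
4 * 6 = 24 ≡ 5
5 * 9 = 45 ≡ 7
7 * 16 = 112 ≡ 17
17 * 4 = 68 ≡ 11
11 * 6 = 66 ≡ 9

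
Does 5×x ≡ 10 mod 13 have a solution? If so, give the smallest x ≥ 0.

gcd(5, 13) = 1, so a unique solution mod 13 exists.
5⁻¹ ≡ 8 (mod 13).
x ≡ 8×10 ≡ 2 (mod 13).

2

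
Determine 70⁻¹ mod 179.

156

Apply the Euclidean algorithm and back-substitute:
179 = 2*70 + 39
70 = 1*39 + 31
39 = 1*31 + 8
31 = 3*8 + 7
8 = 1*7 + 1
7 = 7*1 + 0
gcd(70, 179) = 1, so the inverse exists.
Back-substitute for 1:
1 = 1*8 − 1*7
  = −1*31 + 4*8
  = 4*39 − 5*31
  = −5*70 + 9*39
  = 9*179 − 23*70
So 70⁻¹ ≡ −23 ≡ 156 (mod 179).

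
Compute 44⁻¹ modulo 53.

47

By the extended Euclidean algorithm:
53 = 1·44 + 9
44 = 4·9 + 8
9 = 1·8 + 1
8 = 8·1 + 0
gcd(44, 53) = 1, so the inverse exists.
Back-substitute for 1:
1 = 1·9 − 1·8
  = −1·44 + 5·9
  = 5·53 − 6·44
So 44⁻¹ ≡ −6 ≡ 47 (mod 53).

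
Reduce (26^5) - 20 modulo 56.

4

(26)^5 ≡ 24 (mod 56)
24 - 20 = 4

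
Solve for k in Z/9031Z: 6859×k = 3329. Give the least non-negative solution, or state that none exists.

1092

gcd(6859, 9031) = 1, so a unique solution mod 9031 exists.
6859⁻¹ ≡ 79 (mod 9031).
k ≡ 79×3329 ≡ 1092 (mod 9031).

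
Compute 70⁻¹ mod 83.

Run the extended Euclidean algorithm:
83 = 1·70 + 13
70 = 5·13 + 5
13 = 2·5 + 3
5 = 1·3 + 2
3 = 1·2 + 1
2 = 2·1 + 0
gcd(70, 83) = 1, so the inverse exists.
Bézout: 1 = 27·83 − 32·70.
So 70⁻¹ ≡ −32 ≡ 51 (mod 83).

51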